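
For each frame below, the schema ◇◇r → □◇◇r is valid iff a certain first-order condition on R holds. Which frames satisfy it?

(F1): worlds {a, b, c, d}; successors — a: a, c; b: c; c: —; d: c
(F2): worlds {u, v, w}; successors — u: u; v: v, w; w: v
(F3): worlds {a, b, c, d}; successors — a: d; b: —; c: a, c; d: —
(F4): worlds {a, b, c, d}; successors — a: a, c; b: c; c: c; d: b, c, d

Frame correspondent (Sahlqvist): ∀x ∀y ∀z ((xR²y ∧ xRz) → ∃w (y = w ∧ zR²w)) — i.e. a generalized confluence (Geach) condition.
(F1): fails — aR²a, aRc but no w with a=w and cR²w.
(F2): condition met.
(F3): fails — cR²a, cRa but no w with a=w and aR²w.
(F4): fails — aR²a, aRc but no w with a=w and cR²w.
Valid on: (F2).

(F2)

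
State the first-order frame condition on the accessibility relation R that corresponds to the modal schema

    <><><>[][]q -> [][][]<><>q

This is a Sahlqvist (Geach-type) schema ◇^3□^2q → □^3◇^2q.
First-order correspondent: forall x forall y forall z ((x R^3 y & x R^3 z) -> exists w (y R^2 w & z R^2 w)).

forall x forall y forall z ((x R^3 y & x R^3 z) -> exists w (y R^2 w & z R^2 w))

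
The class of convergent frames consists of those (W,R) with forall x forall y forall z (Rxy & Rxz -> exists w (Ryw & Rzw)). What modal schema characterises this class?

◇□r → □◇r

The condition is convergence. The .2 schema ◇□r → □◇r defines it.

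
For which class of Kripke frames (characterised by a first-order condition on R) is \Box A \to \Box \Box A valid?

Suppose □A→□□A is valid. Take Rxy, Ryz and set V(A)={w : Rxw}. Then □A at x, so □□A at x, so □A at y, so A at z, i.e. Rxz.

transitivity: \forall x \forall y \forall z (Rxy \wedge Ryz \to Rxz)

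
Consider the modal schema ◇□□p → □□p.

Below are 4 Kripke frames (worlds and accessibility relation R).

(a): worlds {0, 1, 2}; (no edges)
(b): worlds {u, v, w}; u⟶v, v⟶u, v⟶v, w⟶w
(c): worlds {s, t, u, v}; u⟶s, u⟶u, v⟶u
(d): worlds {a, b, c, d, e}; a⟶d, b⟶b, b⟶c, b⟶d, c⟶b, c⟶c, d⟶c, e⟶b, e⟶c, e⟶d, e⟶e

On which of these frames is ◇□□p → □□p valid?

The schema corresponds to a generalized confluence (Geach) condition: ∀x ∀y ∀z ((xRy ∧ xR²z) → ∃w (yR²w ∧ z = w)).
(a): ✓.
(b): ✓.
(c): fails — uRs, uR²s but no w with sR²w and s=w.
(d): fails — bRd, bR²d but no w with dR²w and d=w.
Valid on: (a), (b).

(a), (b)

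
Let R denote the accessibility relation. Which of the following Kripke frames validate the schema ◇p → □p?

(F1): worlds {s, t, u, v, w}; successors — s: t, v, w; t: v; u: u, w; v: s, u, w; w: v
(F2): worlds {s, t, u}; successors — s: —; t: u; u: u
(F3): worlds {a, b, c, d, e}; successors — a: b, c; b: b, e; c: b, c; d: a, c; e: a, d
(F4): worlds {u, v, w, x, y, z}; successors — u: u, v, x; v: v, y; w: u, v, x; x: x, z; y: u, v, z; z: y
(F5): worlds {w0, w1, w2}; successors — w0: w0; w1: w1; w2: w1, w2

(F2)

This is the axiom for partial functionality; its first-order frame correspondent is ∀x ∀y ∀z (Rxy ∧ Rxz → y = z).
(F1): fails — s sees both t and v.
(F2): satisfies the condition.
(F3): fails — a sees both b and c.
(F4): fails — u sees both u and v.
(F5): fails — w2 sees both w1 and w2.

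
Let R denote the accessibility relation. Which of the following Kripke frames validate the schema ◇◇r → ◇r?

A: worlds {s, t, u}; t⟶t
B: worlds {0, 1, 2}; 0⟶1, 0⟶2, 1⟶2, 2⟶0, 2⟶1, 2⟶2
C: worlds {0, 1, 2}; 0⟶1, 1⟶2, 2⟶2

A

The schema corresponds to a generalized confluence (Geach) condition: ∀x ∀y (xR²y → ∃w (y = w ∧ xRw)).
A: condition met.
B: fails — 0R²0 but no w with 0=w and 0Rw.
C: fails — 0R²2 but no w with 2=w and 0Rw.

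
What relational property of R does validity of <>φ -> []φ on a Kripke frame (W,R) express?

Partial functionality

Suppose ◇φ→□φ is valid. Take Rxy, Rxz and set V(φ)={y}. Then ◇φ at x, so □φ at x, so φ at z, i.e. z=y.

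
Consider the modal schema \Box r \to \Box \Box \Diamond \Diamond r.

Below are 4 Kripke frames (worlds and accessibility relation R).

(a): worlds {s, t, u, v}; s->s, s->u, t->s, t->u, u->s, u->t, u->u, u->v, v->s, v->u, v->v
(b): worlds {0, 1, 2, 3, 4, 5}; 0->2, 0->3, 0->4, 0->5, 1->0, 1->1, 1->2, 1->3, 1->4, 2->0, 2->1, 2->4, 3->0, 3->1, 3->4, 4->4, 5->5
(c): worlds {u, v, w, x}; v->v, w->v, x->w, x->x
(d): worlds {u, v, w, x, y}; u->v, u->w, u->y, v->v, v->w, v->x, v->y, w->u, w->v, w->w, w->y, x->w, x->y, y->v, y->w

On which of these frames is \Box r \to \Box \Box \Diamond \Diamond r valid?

The schema corresponds to a generalized confluence (Geach) condition: \forall x \forall z (x R^2 z \to \exists w (xRw \wedge z R^2 w)).
(a): satisfies the condition.
(b): fails — 1R²5 but no w with 1Rw and 5R²w.
(c): fails — xR²v but no t with xRt and vR²t.
(d): satisfies the condition.

(a), (d)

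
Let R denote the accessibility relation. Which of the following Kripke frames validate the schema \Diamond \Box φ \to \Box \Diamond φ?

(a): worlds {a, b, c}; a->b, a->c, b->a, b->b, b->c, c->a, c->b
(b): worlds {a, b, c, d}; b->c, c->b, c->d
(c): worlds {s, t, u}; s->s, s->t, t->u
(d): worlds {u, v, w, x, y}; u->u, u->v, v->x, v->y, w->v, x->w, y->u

Frame correspondent (Sahlqvist): \forall x \forall y \forall z (Rxy \wedge Rxz \to \exists w (Ryw \wedge Rzw)) — i.e. convergence.
(a): satisfies the condition.
(b): fails — Rcb and Rcd but b and d have no common successor.
(c): fails — Rss and Rst but s and t have no common successor.
(d): fails — Ruv and Ruu but v and u have no common successor.
Valid on: (a).

(a)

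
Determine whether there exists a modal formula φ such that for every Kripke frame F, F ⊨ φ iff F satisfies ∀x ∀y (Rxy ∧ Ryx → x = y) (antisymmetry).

If a class were modally definable it would be closed under surjective bounded morphisms (Goldblatt–Thomason).
The 6-cycle (worlds 0,1,2,3,4,5 with 0→1→2→3→4→5→0) is antisymmetric. Sending even-indexed worlds to s and odd-indexed worlds to t is a surjective bounded morphism onto the two-world frame with s↔t, which is not antisymmetric.
So the class is not modally definable.

Not definable by any modal formula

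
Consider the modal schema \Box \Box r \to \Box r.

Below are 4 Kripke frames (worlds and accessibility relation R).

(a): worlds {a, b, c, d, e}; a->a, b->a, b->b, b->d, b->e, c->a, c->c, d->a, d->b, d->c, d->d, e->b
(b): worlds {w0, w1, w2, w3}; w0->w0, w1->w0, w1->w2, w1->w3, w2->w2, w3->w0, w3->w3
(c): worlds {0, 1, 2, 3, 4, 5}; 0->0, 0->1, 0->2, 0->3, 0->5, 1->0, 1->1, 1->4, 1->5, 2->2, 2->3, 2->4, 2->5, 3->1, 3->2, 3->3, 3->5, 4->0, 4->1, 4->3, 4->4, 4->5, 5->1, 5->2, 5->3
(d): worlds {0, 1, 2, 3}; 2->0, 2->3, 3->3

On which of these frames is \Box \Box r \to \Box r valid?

(a), (b), (c)

The schema corresponds to density: \forall x \forall y (Rxy \to \exists z (Rxz \wedge Rzy)).
(a): satisfies the condition.
(b): satisfies the condition.
(c): satisfies the condition.
(d): fails — R20 but no z with R2z and Rz0.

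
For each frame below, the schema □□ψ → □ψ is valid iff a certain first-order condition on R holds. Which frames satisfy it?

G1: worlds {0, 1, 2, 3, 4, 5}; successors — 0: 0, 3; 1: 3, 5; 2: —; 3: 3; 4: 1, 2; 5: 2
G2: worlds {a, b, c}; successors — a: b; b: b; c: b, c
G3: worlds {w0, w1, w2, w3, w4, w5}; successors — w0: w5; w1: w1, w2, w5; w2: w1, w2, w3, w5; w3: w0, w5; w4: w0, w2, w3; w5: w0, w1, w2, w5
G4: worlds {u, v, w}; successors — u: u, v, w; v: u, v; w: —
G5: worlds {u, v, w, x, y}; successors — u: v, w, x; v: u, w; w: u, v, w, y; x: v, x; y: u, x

G2, G3, G4

Frame correspondent (Sahlqvist): ∀x ∀y (Rxy → ∃z (Rxz ∧ Rzy)) — i.e. density.
G1: fails — R52 but no z with R5z and Rz2.
G2: ✓.
G3: ✓.
G4: ✓.
G5: fails — Ryu but no z with Ryz and Rzu.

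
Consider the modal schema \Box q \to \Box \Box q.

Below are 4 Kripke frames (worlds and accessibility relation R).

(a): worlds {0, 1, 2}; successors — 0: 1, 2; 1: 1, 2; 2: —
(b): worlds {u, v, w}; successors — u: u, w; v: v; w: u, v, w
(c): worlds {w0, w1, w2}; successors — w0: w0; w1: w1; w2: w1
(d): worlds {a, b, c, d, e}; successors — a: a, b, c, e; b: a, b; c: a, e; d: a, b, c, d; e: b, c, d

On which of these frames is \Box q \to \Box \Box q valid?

(a), (c)

This is the axiom for transitivity; its first-order frame correspondent is \forall x \forall y \forall z (Rxy \wedge Ryz \to Rxz).
(a): holds.
(b): fails — Ruw and Rwv but not Ruv.
(c): holds.
(d): fails — Reb and Rba but not Rea.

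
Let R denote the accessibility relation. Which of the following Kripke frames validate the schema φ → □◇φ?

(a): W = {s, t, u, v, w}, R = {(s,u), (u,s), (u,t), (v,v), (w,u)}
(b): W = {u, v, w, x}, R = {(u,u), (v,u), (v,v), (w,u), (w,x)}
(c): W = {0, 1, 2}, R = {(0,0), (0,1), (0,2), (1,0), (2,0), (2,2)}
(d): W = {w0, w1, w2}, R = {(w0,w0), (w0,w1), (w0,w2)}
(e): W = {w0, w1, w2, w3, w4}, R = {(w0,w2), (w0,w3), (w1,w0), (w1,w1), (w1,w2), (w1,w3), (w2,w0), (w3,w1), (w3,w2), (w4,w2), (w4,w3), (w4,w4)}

The schema corresponds to symmetry: ∀x ∀y (Rxy → Ryx).
(a): fails — Rwu but not Ruw.
(b): fails — Rwu but not Ruw.
(c): holds.
(d): fails — Rw0w1 but not Rw1w0.
(e): fails — Rw1w2 but not Rw2w1.

(c)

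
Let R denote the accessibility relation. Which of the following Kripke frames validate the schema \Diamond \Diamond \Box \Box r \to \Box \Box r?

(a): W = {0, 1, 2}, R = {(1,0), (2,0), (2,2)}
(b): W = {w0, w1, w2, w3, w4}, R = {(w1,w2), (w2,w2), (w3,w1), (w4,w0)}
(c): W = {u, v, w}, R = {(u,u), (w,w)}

(b), (c)

Frame correspondent (Sahlqvist): \forall x \forall y \forall z ((x R^2 y \wedge x R^2 z) \to \exists w (y R^2 w \wedge z = w)) — i.e. a generalized confluence (Geach) condition.
(a): fails — 2R²0, 2R²0 but no w with 0R²w and 0=w.
(b): holds.
(c): holds.
Valid on: (b), (c).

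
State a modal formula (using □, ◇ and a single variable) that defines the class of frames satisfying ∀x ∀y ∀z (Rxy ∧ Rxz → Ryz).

This is the Euclidean property; the standard corresponding axiom is 5: ◇ψ → □◇ψ.

◇ψ → □◇ψ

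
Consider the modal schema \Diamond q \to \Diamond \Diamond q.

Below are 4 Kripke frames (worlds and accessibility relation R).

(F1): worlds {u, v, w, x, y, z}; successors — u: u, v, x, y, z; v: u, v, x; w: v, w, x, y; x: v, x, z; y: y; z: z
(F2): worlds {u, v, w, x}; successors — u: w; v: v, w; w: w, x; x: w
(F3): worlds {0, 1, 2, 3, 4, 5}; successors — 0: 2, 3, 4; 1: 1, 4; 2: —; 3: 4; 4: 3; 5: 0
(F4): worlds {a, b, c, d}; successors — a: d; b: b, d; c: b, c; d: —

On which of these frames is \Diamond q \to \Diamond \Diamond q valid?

(F1), (F2)

Frame correspondent (Sahlqvist): \forall x \forall y (xRy \to \exists w (y = w \wedge x R^2 w)) — i.e. a generalized confluence (Geach) condition.
(F1): ✓.
(F2): ✓.
(F3): fails — 0R2 but no w with 2=w and 0R²w.
(F4): fails — aRd but no w with d=w and aR²w.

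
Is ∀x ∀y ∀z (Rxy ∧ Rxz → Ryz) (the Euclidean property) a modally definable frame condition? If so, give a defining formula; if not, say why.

This is a Sahlqvist condition; the 5 axiom ◇p → □◇p defines it.
Suppose ◇p→□◇p is valid. Take Rxy, Rxz and set V(p)={y}. Then ◇p at x, so □◇p at x, so ◇p at z, so some w with Rzw has p; w=y, i.e. Rzy. By symmetry of the argument, Ryz.

Yes — defined by ◇p → □◇p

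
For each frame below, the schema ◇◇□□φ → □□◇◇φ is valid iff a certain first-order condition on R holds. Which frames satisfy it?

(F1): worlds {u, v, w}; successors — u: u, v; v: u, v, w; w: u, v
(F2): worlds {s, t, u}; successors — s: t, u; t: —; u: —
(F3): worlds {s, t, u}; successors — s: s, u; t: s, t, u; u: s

(F1), (F2), (F3)

Frame correspondent (Sahlqvist): ∀x ∀y ∀z ((xR²y ∧ xR²z) → ∃w (yR²w ∧ zR²w)) — i.e. a generalized confluence (Geach) condition.
(F1): condition met.
(F2): condition met.
(F3): condition met.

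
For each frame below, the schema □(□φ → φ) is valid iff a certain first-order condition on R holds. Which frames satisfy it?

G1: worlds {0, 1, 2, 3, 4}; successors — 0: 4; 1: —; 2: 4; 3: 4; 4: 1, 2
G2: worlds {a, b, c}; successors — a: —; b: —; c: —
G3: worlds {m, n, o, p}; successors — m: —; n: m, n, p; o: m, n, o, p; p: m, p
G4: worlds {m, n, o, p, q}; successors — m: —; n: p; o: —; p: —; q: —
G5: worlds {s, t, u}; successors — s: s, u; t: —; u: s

The schema corresponds to shift-reflexivity: ∀x ∀y (Rxy → Ryy).
G1: fails — R34 but not R44.
G2: holds.
G3: fails — Rom but not Rmm.
G4: fails — Rnp but not Rpp.
G5: fails — Rsu but not Ruu.

G2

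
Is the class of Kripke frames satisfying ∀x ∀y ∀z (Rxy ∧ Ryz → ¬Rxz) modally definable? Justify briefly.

Modal frame validity is preserved under surjective bounded morphisms.
The 5-cycle (worlds 0,1,2,3,4 with 0→1→2→3→4→0) is intransitive. Mapping every world to a single reflexive point • is a surjective bounded morphism; the reflexive point is not intransitive (R••∧R•• but R••).
So no modal formula (or set of formulas) defines exactly the intransitive frames.

Not definable by any modal formula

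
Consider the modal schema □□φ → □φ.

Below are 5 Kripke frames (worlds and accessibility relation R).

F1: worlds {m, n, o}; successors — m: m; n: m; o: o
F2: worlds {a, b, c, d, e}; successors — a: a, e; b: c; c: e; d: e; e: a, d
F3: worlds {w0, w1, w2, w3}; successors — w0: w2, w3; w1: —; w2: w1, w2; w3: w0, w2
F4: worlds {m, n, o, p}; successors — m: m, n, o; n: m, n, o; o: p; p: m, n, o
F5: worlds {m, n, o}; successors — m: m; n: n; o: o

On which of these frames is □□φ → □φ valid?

F1, F5

This is the axiom for density; its first-order frame correspondent is ∀x ∀y (Rxy → ∃z (Rxz ∧ Rzy)).
F1: ✓.
F2: fails — Rbc but no z with Rbz and Rzc.
F3: fails — Rw3w0 but no z with Rw3z and Rzw0.
F4: fails — Rop but no z with Roz and Rzp.
F5: ✓.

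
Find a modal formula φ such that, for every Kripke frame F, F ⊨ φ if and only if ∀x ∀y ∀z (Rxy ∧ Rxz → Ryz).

◇ψ → □◇ψ

This is the Euclidean property; the standard corresponding axiom is 5: ◇ψ → □◇ψ.
Suppose ◇ψ→□◇ψ is valid. Take Rxy, Rxz and set V(ψ)={y}. Then ◇ψ at x, so □◇ψ at x, so ◇ψ at z, so some w with Rzw has ψ; w=y, i.e. Rzy. By symmetry of the argument, Ryz.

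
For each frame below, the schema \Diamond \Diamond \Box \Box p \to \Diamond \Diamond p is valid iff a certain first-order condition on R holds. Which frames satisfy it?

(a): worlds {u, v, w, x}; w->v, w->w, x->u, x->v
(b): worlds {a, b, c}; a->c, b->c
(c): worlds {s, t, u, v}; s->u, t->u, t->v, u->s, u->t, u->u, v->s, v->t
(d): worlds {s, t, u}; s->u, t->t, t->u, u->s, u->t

This is the axiom for a generalized confluence (Geach) condition; its first-order frame correspondent is \forall x \forall y (x R^2 y \to \exists w (y R^2 w \wedge x R^2 w)).
(a): fails — wR²v but no t with vR²t and wR²t.
(b): satisfies the condition.
(c): satisfies the condition.
(d): satisfies the condition.

(b), (c), (d)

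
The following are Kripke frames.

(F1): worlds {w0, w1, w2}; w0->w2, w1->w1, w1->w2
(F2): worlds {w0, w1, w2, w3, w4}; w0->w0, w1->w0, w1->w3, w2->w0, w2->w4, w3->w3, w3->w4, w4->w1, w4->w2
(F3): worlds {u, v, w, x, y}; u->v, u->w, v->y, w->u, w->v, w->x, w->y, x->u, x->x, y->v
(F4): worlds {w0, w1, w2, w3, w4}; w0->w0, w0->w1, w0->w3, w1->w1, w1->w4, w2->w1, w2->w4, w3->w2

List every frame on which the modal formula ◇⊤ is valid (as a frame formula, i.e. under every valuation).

This is the axiom for seriality; its first-order frame correspondent is ∀x ∃y Rxy.
(F1): fails — world w2 has no successor.
(F2): ✓.
(F3): ✓.
(F4): fails — world w4 has no successor.

(F2), (F3)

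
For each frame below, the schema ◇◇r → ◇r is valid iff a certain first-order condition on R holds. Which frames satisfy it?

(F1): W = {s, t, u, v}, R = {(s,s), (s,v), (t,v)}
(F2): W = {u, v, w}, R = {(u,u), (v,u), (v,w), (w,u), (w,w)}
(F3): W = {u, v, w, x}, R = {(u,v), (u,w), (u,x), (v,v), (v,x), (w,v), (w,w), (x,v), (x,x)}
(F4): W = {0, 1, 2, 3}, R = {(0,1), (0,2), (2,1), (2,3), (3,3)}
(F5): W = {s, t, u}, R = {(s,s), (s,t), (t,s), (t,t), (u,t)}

(F1), (F2)

The schema corresponds to transitivity: ∀x ∀y ∀z (Rxy ∧ Ryz → Rxz).
(F1): condition met.
(F2): condition met.
(F3): fails — Rwv and Rvx but not Rwx.
(F4): fails — R02 and R23 but not R03.
(F5): fails — Rut and Rts but not Rus.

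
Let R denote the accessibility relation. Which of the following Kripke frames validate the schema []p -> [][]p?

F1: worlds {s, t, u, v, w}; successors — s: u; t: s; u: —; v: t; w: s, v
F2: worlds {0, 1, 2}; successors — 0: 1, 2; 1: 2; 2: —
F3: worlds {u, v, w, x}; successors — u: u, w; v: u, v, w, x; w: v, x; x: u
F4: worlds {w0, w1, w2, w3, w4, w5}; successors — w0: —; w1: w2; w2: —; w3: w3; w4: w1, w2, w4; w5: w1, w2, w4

This is the axiom for transitivity; its first-order frame correspondent is forall x forall y forall z (Rxy & Ryz -> Rxz).
F1: fails — Rvt and Rts but not Rvs.
F2: holds.
F3: fails — Ruw and Rwx but not Rux.
F4: holds.
Valid on: F2, F4.

F2, F4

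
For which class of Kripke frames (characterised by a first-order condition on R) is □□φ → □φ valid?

This is the C4 axiom.
Its frame correspondent is density — ∀x ∀y (Rxy → ∃z (Rxz ∧ Rzy)).

density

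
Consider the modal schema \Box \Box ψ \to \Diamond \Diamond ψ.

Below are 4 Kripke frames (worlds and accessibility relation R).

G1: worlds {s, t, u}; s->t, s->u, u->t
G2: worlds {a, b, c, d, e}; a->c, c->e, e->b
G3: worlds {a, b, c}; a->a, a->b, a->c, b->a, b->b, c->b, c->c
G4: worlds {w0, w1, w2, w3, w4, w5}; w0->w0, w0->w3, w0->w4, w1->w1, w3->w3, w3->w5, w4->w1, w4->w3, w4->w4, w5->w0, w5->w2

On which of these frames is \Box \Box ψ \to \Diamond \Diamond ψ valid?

G3

This is the axiom for a generalized confluence (Geach) condition; its first-order frame correspondent is \forall x \exists w (x R^2 w \wedge x R^2 w).
G1: fails — at t but no w with tR²w and tR²w.
G2: fails — at b but no w with bR²w and bR²w.
G3: satisfies the condition.
G4: fails — at w2 but no w with w2R²w and w2R²w.
Valid on: G3.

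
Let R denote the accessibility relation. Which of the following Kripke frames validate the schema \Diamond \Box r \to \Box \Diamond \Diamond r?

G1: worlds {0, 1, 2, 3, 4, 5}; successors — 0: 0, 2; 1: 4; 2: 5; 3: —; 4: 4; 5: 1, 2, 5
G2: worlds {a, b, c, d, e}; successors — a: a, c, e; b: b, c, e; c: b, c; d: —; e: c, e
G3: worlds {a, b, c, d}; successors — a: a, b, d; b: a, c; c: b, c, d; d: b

The schema corresponds to a generalized confluence (Geach) condition: \forall x \forall y \forall z ((xRy \wedge xRz) \to \exists w (yRw \wedge z R^2 w)).
G1: fails — 5R1, 5R2 but no w with 1Rw and 2R²w.
G2: ✓.
G3: fails — aRd, aRd but no w with dRw and dR²w.
Valid on: G2.

G2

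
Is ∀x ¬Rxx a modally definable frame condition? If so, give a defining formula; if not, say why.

If a class were modally definable it would be closed under surjective bounded morphisms (Goldblatt–Thomason).
The 3-cycle (worlds 0,1,2 with 0→1→2→0) is irreflexive, and the map sending every world to a single reflexive point • is a surjective bounded morphism (forth: every edge maps to (•,•); back: every world has a successor). So any modal formula valid on the 3-cycle is also valid on the reflexive point, which is not irreflexive.
So the class is not modally definable.

No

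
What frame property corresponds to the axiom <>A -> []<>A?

Suppose ◇A→□◇A is valid. Take Rxy, Rxz and set V(A)={y}. Then ◇A at x, so □◇A at x, so ◇A at z, so some w with Rzw has A; w=y, i.e. Rzy. By symmetry of the argument, Ryz.

the Euclidean property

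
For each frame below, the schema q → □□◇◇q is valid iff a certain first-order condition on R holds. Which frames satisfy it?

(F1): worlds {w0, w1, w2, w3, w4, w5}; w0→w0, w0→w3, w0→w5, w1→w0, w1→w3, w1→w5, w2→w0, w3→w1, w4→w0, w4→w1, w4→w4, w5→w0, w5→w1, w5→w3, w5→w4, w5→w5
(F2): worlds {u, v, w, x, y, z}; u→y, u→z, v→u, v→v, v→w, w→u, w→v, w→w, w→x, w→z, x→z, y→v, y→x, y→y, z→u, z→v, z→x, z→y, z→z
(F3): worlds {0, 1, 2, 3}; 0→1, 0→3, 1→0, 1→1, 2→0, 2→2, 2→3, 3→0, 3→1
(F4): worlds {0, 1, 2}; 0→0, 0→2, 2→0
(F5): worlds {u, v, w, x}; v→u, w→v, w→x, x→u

(F4)

This is the axiom for a generalized confluence (Geach) condition; its first-order frame correspondent is ∀x ∀z (xR²z → ∃w (x = w ∧ zR²w)).
(F1): fails — w1R²w3 but no w with w1=w and w3R²w.
(F2): fails — wR²u but no t with w=t and uR²t.
(F3): fails — 2R²0 but no w with 2=w and 0R²w.
(F4): satisfies the condition.
(F5): fails — wR²u but no t with w=t and uR²t.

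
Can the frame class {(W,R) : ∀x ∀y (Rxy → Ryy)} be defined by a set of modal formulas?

The condition is shift-reflexivity. A defining modal formula is □(□q → q).
Suppose □(□q→q) is valid. Take Rxy and set V(q)={w : Ryw}. Then at y, □q holds; since □(□q→q) at x, □q→q at y, so q at y, i.e. Ryy.

Yes, by □(□q → q)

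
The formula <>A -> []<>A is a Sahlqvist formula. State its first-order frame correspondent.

the Euclidean property

This is the 5 axiom.
Its frame correspondent is the Euclidean property — forall x forall y forall z (Rxy & Rxz -> Ryz).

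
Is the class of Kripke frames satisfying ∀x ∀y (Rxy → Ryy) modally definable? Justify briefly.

This is a Sahlqvist condition; the T□ axiom □(□r → r) defines it.
Suppose □(□r→r) is valid. Take Rxy and set V(r)={w : Ryw}. Then at y, □r holds; since □(□r→r) at x, □r→r at y, so r at y, i.e. Ryy.

Yes, by □(□r → r)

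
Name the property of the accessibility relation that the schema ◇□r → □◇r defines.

convergence

Suppose ◇□r→□◇r is valid. Take Rxy, Rxz and set V(r)={w : Ryw}. Then □r at y so ◇□r at x, so □◇r at x, so ◇r at z, giving w with Rzw and Ryw.
The converse is a direct semantic check.
Frame condition: ∀x ∀y ∀z (Rxy ∧ Rxz → ∃w (Ryw ∧ Rzw)).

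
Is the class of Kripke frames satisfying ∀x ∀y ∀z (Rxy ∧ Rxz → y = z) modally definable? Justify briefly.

Yes — defined by ◇p → □p

This is a Sahlqvist condition; the CD axiom ◇p → □p defines it.
Suppose ◇p→□p is valid. Take Rxy, Rxz and set V(p)={y}. Then ◇p at x, so □p at x, so p at z, i.e. z=y.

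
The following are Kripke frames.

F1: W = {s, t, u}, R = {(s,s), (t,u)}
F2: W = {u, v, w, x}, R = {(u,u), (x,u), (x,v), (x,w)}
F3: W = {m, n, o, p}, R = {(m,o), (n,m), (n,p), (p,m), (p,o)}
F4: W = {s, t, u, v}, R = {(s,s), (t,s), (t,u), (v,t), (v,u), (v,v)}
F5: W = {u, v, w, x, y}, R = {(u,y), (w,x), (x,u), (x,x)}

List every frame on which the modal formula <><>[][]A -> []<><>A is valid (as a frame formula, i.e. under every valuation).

This is the axiom for a generalized confluence (Geach) condition; its first-order frame correspondent is forall x forall y forall z ((x R^2 y & xRz) -> exists w (y R^2 w & z R^2 w)).
F1: ✓.
F2: fails — xR²u, xRv but no t with uR²t and vR²t.
F3: fails — nR²m, nRm but no w with mR²w and mR²w.
F4: fails — tR²s, tRu but no w with sR²w and uR²w.
F5: fails — wR²u, wRx but no t with uR²t and xR²t.

F1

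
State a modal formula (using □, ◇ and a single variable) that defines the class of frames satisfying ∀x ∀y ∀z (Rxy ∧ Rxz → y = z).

◇ψ → □ψ

This is partial functionality; the standard corresponding axiom is CD: ◇ψ → □ψ.
Suppose ◇ψ→□ψ is valid. Take Rxy, Rxz and set V(ψ)={y}. Then ◇ψ at x, so □ψ at x, so ψ at z, i.e. z=y.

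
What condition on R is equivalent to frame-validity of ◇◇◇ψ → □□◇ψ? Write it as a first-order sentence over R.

∀x ∀y ∀z ((xR³y ∧ xR²z) → ∃w (y = w ∧ zRw))

This is a Sahlqvist (Geach-type) schema ◇^3□^0ψ → □^2◇^1ψ.
Minimal-valuation argument: fix x; take any y with xR^3y and any z with xR^2z. Set V(ψ) to the set of worlds R-reachable from y in exactly 0 steps. Then □^0ψ holds at y, so the antecedent holds at x; validity forces ◇^1ψ at z, giving a w with zR^1w and yR^0w.
First-order correspondent: ∀x ∀y ∀z ((xR³y ∧ xR²z) → ∃w (y = w ∧ zRw)).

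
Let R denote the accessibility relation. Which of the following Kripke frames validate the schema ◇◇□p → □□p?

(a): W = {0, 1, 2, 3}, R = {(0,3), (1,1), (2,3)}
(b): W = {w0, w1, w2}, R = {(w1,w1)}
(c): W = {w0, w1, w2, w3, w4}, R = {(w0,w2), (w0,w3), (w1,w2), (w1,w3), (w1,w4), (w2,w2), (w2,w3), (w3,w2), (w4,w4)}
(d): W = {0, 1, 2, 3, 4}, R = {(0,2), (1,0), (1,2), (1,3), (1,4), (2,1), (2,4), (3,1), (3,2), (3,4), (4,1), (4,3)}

The schema corresponds to a generalized confluence (Geach) condition: ∀x ∀y ∀z ((xR²y ∧ xR²z) → ∃w (yRw ∧ z = w)).
(a): holds.
(b): holds.
(c): fails — w0R²w3, w0R²w3 but no w with w3Rw and w3=w.
(d): fails — 0R²1, 0R²1 but no w with 1Rw and 1=w.

(a), (b)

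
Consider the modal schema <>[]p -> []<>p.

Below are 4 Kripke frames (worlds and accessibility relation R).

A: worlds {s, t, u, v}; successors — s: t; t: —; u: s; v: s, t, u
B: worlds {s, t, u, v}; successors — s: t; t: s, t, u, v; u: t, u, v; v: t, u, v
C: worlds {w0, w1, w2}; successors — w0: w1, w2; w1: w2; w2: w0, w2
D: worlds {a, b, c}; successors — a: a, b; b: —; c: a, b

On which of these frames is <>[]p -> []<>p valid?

B, C

This is the axiom for convergence; its first-order frame correspondent is forall x forall y forall z (Rxy & Rxz -> exists w (Ryw & Rzw)).
A: fails — Rst and Rst but t and t have no common successor.
B: condition met.
C: condition met.
D: fails — Raa and Rab but a and b have no common successor.
Valid on: B, C.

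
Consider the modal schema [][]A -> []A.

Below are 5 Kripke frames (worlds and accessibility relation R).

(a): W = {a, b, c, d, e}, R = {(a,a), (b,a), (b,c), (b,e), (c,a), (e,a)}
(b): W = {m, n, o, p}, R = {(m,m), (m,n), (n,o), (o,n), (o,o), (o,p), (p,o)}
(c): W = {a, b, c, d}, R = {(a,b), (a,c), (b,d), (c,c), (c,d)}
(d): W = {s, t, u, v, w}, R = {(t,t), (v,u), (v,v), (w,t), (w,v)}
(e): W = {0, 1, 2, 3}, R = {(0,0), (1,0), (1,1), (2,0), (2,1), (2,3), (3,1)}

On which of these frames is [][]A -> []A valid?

This is the axiom for density; its first-order frame correspondent is forall x forall y (Rxy -> exists z (Rxz & Rzy)).
(a): fails — Rbc but no z with Rbz and Rzc.
(b): condition met.
(c): fails — Rab but no z with Raz and Rzb.
(d): condition met.
(e): fails — R23 but no z with R2z and Rz3.

(b), (d)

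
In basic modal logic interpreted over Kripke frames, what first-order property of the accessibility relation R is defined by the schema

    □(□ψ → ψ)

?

Suppose □(□ψ→ψ) is valid. Take Rxy and set V(ψ)={w : Ryw}. Then at y, □ψ holds; since □(□ψ→ψ) at x, □ψ→ψ at y, so ψ at y, i.e. Ryy.

shift-reflexivity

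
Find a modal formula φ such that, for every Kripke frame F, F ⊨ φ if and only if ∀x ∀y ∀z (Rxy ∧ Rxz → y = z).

A defining formula is ◇ψ → □ψ (the CD axiom).
Suppose ◇ψ→□ψ is valid. Take Rxy, Rxz and set V(ψ)={y}. Then ◇ψ at x, so □ψ at x, so ψ at z, i.e. z=y.

◇ψ → □ψ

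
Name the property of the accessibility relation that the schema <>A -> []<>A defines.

the Euclidean property

This schema is the 5 axiom.
It corresponds to the Euclidean property: forall x forall y forall z (Rxy & Rxz -> Ryz).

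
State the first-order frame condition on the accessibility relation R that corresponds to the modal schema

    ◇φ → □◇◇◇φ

This is a Sahlqvist (Geach-type) schema ◇^1□^0φ → □^1◇^3φ.
First-order correspondent: ∀x ∀y ∀z ((xRy ∧ xRz) → ∃w (y = w ∧ zR³w)).

∀x ∀y ∀z ((xRy ∧ xRz) → ∃w (y = w ∧ zR³w))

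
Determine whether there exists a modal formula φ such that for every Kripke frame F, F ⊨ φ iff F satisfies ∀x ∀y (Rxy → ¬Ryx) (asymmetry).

If a class were modally definable it would be closed under surjective bounded morphisms (Goldblatt–Thomason).
The 5-cycle (worlds s,t,u,v,w with s→t→u→v→w→s) is asymmetric. Mapping every world to a single reflexive point • is a surjective bounded morphism, and the reflexive point is not asymmetric (R•• but asymmetry requires ¬R••).
Hence asymmetry is not modally definable.

No — not modally definable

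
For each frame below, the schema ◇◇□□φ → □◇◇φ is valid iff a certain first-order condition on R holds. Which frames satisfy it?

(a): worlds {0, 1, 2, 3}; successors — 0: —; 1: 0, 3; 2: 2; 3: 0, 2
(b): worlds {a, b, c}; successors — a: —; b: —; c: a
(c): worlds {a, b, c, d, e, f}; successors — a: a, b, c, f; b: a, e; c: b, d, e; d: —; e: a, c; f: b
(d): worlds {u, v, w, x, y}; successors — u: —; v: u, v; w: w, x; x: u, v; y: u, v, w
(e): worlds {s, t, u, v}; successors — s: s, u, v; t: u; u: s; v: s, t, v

(b), (e)

Frame correspondent (Sahlqvist): ∀x ∀y ∀z ((xR²y ∧ xRz) → ∃w (yR²w ∧ zR²w)) — i.e. a generalized confluence (Geach) condition.
(a): fails — 1R²0, 1R0 but no w with 0R²w and 0R²w.
(b): holds.
(c): fails — aR²d, aRa but no w with dR²w and aR²w.
(d): fails — vR²u, vRu but no t with uR²t and uR²t.
(e): holds.
Valid on: (b), (e).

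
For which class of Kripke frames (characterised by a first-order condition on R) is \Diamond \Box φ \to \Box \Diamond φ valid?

convergence: \forall x \forall y \forall z (Rxy \wedge Rxz \to \exists w (Ryw \wedge Rzw))

Suppose ◇□φ→□◇φ is valid. Take Rxy, Rxz and set V(φ)={w : Ryw}. Then □φ at y so ◇□φ at x, so □◇φ at x, so ◇φ at z, giving w with Rzw and Ryw.
The converse is a direct semantic check.
Frame condition: \forall x \forall y \forall z (Rxy \wedge Rxz \to \exists w (Ryw \wedge Rzw)).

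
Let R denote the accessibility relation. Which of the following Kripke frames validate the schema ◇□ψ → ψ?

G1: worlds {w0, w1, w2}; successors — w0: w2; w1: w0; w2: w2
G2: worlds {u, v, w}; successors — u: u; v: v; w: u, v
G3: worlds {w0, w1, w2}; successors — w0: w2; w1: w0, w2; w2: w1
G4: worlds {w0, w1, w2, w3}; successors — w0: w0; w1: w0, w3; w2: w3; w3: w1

none

The schema corresponds to a generalized confluence (Geach) condition: ∀x ∀y (xRy → ∃w (yRw ∧ x = w)).
G1: fails — w0Rw2 but no w with w2Rw and w0=w.
G2: fails — wRu but no t with uRt and w=t.
G3: fails — w0Rw2 but no w with w2Rw and w0=w.
G4: fails — w1Rw0 but no w with w0Rw and w1=w.
Valid on no frame.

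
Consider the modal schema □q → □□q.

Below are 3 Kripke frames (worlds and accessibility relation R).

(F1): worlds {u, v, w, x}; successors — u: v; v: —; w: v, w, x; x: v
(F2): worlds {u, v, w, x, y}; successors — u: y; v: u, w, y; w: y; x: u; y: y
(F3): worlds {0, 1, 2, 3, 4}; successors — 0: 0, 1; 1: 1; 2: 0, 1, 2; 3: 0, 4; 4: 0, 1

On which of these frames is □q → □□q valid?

(F1)

This is the axiom for transitivity; its first-order frame correspondent is ∀x ∀y ∀z (Rxy ∧ Ryz → Rxz).
(F1): satisfies the condition.
(F2): fails — Rxu and Ruy but not Rxy.
(F3): fails — R34 and R41 but not R31.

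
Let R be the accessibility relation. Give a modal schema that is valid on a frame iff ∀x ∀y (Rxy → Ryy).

A defining formula is □(□ψ → ψ) (the T□ axiom).

□(□ψ → ψ)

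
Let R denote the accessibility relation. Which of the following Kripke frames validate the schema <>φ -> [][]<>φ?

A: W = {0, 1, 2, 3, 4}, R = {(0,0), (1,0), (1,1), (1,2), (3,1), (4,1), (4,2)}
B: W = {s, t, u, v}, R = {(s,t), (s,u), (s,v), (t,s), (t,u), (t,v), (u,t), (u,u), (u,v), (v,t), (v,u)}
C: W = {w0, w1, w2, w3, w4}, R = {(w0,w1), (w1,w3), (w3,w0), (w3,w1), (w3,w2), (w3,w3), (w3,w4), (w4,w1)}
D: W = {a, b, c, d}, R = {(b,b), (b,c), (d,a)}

The schema corresponds to a generalized confluence (Geach) condition: forall x forall y forall z ((xRy & x R^2 z) -> exists w (y = w & zRw)).
A: fails — 1R0, 1R²2 but no w with 0=w and 2Rw.
B: fails — sRt, sR²t but no w with t=w and tRw.
C: fails — w1Rw3, w1R²w0 but no w with w3=w and w0Rw.
D: fails — bRb, bR²c but no w with b=w and cRw.

none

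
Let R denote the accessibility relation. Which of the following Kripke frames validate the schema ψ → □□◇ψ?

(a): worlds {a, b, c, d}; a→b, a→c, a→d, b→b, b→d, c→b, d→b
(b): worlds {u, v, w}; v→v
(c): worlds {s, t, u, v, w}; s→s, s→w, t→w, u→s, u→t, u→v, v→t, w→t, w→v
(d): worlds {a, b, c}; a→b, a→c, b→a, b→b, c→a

Frame correspondent (Sahlqvist): ∀x ∀z (xR²z → ∃w (x = w ∧ zRw)) — i.e. a generalized confluence (Geach) condition.
(a): fails — aR²b but no w with a=w and bRw.
(b): condition met.
(c): fails — sR²t but no w* with s=w* and tRw*.
(d): fails — aR²a but no w with a=w and aRw.
Valid on: (b).

(b)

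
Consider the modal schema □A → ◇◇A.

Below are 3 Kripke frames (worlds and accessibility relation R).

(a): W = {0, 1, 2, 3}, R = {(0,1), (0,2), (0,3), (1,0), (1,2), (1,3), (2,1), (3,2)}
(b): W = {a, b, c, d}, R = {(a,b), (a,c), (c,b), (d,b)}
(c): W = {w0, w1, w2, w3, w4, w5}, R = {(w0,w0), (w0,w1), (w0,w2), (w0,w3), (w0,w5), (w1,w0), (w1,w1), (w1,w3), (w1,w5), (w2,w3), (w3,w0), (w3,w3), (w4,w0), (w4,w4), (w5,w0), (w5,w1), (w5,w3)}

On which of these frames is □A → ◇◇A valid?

(c)

This is the axiom for a generalized confluence (Geach) condition; its first-order frame correspondent is ∀x ∃w (xRw ∧ xR²w).
(a): fails — at 2 but no w with 2Rw and 2R²w.
(b): fails — at b but no w with bRw and bR²w.
(c): holds.
Valid on: (c).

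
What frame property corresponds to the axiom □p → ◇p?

This is the D axiom.
Its frame correspondent is seriality — ∀x ∃y Rxy.

seriality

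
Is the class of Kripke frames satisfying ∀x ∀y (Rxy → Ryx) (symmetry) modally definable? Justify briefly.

Yes: it is symmetry, defined by the B schema p → □◇p.
Suppose p→□◇p is valid. Take Rxy and set V(p)={x}. Then p at x, so □◇p at x, so ◇p at y, so some z with Ryz has p; z=x, i.e. Ryx.

Yes, by p → □◇p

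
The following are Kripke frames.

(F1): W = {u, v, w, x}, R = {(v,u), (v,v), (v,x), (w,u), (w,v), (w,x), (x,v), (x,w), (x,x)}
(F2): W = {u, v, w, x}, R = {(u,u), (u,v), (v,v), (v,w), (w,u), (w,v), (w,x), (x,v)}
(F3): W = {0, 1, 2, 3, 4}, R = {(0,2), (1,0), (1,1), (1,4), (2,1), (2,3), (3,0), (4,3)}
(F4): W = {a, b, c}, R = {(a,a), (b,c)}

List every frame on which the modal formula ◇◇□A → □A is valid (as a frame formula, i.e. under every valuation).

(F4)

The schema corresponds to a generalized confluence (Geach) condition: ∀x ∀y ∀z ((xR²y ∧ xRz) → ∃w (yRw ∧ z = w)).
(F1): fails — vR²u, vRu but no t with uRt and u=t.
(F2): fails — uR²v, uRu but no t with vRt and u=t.
(F3): fails — 0R²1, 0R2 but no w with 1Rw and 2=w.
(F4): satisfies the condition.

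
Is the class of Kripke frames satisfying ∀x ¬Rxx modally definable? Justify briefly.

No

Modal frame validity is preserved under surjective bounded morphisms.
The 2-cycle (worlds w0,w1 with w0→w1→w0) is irreflexive, and the map sending every world to a single reflexive point • is a surjective bounded morphism (forth: every edge maps to (•,•); back: every world has a successor). So any modal formula valid on the 2-cycle is also valid on the reflexive point, which is not irreflexive.
So the class is not modally definable.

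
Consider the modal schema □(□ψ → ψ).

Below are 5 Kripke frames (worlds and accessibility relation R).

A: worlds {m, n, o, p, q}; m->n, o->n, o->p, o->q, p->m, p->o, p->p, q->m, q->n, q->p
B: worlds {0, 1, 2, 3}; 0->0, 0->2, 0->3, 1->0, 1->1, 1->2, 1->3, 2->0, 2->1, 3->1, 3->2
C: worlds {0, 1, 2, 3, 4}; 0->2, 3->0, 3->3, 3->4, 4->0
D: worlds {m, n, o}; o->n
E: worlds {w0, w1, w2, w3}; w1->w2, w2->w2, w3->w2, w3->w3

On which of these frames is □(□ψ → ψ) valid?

E

The schema corresponds to shift-reflexivity: ∀x ∀y (Rxy → Ryy).
A: fails — Ron but not Rnn.
B: fails — R32 but not R22.
C: fails — R34 but not R44.
D: fails — Ron but not Rnn.
E: satisfies the condition.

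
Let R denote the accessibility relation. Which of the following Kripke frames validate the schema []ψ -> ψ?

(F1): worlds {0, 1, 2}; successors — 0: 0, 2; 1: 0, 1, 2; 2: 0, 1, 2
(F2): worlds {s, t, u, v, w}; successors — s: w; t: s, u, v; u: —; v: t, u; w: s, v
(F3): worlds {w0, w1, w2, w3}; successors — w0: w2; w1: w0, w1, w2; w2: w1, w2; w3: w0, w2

The schema corresponds to reflexivity: forall x Rxx.
(F1): satisfies the condition.
(F2): fails — world s does not see itself.
(F3): fails — world w0 does not see itself.
Valid on: (F1).

(F1)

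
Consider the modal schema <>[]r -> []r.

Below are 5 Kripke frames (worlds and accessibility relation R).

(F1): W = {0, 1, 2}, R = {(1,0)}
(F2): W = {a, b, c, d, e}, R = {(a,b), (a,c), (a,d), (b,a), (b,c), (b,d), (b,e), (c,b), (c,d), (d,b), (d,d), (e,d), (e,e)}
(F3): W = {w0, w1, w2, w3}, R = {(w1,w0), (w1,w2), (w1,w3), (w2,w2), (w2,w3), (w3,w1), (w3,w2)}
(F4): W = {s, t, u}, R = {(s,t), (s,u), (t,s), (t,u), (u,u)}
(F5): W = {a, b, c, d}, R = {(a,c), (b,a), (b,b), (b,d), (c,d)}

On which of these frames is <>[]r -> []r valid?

none

The schema corresponds to the Euclidean property: forall x forall y forall z (Rxy & Rxz -> Ryz).
(F1): fails — R10 and R10 but not R00.
(F2): fails — Rab and Rab but not Rbb.
(F3): fails — Rw1w2 and Rw1w0 but not Rw2w0.
(F4): fails — Rsu and Rst but not Rut.
(F5): fails — Rac and Rac but not Rcc.
Valid on no frame.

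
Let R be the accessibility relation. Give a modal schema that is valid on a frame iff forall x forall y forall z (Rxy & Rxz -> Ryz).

The condition is the Euclidean property. The 5 schema ◇p → □◇p defines it.
Suppose ◇p→□◇p is valid. Take Rxy, Rxz and set V(p)={y}. Then ◇p at x, so □◇p at x, so ◇p at z, so some w with Rzw has p; w=y, i.e. Rzy. By symmetry of the argument, Ryz.

◇p → □◇p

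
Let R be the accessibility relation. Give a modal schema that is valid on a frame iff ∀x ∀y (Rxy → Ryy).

□(□s → s)

A defining formula is □(□s → s) (the T□ axiom).
Suppose □(□s→s) is valid. Take Rxy and set V(s)={w : Ryw}. Then at y, □s holds; since □(□s→s) at x, □s→s at y, so s at y, i.e. Ryy.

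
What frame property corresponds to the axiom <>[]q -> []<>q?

Suppose ◇□q→□◇q is valid. Take Rxy, Rxz and set V(q)={w : Ryw}. Then □q at y so ◇□q at x, so □◇q at x, so ◇q at z, giving w with Rzw and Ryw.
Conversely, any frame satisfying forall x forall y forall z (Rxy & Rxz -> exists w (Ryw & Rzw)) validates the schema.
So the correspondent is convergence.

convergence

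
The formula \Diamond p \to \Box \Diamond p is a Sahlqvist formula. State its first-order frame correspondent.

the Euclidean property: \forall x \forall y \forall z (Rxy \wedge Rxz \to Ryz)

This schema is the 5 axiom.
Its frame correspondent is the Euclidean property — \forall x \forall y \forall z (Rxy \wedge Rxz \to Ryz).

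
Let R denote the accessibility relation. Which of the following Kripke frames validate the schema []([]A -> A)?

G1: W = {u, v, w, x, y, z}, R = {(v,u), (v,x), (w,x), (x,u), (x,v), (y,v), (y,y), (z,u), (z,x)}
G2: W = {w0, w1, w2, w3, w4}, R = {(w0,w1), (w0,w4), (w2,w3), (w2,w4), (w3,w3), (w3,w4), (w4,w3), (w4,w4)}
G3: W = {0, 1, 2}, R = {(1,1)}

G3

This is the axiom for shift-reflexivity; its first-order frame correspondent is forall x forall y (Rxy -> Ryy).
G1: fails — Rwx but not Rxx.
G2: fails — Rw0w1 but not Rw1w1.
G3: satisfies the condition.
Valid on: G3.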